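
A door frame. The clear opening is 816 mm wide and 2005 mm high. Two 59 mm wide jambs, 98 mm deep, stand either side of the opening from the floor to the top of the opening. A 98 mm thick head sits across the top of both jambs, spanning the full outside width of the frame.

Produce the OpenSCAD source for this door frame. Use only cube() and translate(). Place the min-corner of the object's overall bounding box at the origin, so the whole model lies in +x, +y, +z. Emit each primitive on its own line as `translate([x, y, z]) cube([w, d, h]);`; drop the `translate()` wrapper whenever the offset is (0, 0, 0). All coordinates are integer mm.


cube([59, 98, 2005]);
translate([875, 0, 0]) cube([59, 98, 2005]);
translate([0, 0, 2005]) cube([934, 98, 98]);


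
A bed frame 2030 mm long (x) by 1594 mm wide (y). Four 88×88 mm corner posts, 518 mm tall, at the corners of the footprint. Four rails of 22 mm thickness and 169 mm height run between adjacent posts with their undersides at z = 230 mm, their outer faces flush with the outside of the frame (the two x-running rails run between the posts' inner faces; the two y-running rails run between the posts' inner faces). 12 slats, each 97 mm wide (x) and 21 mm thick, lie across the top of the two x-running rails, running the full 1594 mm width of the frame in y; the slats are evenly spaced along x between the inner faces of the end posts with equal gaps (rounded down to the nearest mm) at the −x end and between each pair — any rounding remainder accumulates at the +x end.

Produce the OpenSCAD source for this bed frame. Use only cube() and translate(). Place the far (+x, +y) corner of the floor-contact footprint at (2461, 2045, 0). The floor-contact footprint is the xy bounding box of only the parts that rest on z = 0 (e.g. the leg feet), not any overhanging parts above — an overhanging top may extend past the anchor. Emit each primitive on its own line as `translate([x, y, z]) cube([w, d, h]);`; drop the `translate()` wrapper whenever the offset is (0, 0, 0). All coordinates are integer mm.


translate([431, 451, 0]) cube([88, 88, 518]);
translate([431, 1957, 0]) cube([88, 88, 518]);
translate([2373, 451, 0]) cube([88, 88, 518]);
translate([2373, 1957, 0]) cube([88, 88, 518]);
translate([519, 451, 230]) cube([1854, 22, 169]);
translate([519, 2023, 230]) cube([1854, 22, 169]);
translate([431, 539, 230]) cube([22, 1418, 169]);
translate([2439, 539, 230]) cube([22, 1418, 169]);
translate([572, 451, 399]) cube([97, 1594, 21]);
translate([722, 451, 399]) cube([97, 1594, 21]);
translate([872, 451, 399]) cube([97, 1594, 21]);
translate([1022, 451, 399]) cube([97, 1594, 21]);
translate([1172, 451, 399]) cube([97, 1594, 21]);
translate([1322, 451, 399]) cube([97, 1594, 21]);
translate([1472, 451, 399]) cube([97, 1594, 21]);
translate([1622, 451, 399]) cube([97, 1594, 21]);
translate([1772, 451, 399]) cube([97, 1594, 21]);
translate([1922, 451, 399]) cube([97, 1594, 21]);
translate([2072, 451, 399]) cube([97, 1594, 21]);
translate([2222, 451, 399]) cube([97, 1594, 21]);


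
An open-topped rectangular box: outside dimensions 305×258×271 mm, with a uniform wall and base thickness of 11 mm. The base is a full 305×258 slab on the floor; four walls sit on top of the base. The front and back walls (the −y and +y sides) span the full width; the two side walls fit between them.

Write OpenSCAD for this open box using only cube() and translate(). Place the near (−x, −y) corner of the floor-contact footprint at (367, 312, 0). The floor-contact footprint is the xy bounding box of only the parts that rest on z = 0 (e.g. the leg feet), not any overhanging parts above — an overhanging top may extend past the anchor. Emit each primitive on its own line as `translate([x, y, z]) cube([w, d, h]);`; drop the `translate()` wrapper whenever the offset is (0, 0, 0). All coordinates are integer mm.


translate([367, 312, 0]) cube([305, 258, 11]);
translate([367, 312, 11]) cube([305, 11, 260]);
translate([367, 559, 11]) cube([305, 11, 260]);
translate([367, 323, 11]) cube([11, 236, 260]);
translate([661, 323, 11]) cube([11, 236, 260]);


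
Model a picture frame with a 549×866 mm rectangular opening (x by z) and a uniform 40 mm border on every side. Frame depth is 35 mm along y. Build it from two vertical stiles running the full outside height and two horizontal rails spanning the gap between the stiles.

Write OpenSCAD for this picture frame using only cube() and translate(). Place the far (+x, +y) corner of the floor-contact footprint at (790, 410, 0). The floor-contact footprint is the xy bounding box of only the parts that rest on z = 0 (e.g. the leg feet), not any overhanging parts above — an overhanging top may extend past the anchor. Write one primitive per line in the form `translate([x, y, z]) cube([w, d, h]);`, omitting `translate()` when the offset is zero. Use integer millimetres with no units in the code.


translate([161, 375, 0]) cube([40, 35, 946]);
translate([750, 375, 0]) cube([40, 35, 946]);
translate([201, 375, 0]) cube([549, 35, 40]);
translate([201, 375, 906]) cube([549, 35, 40]);


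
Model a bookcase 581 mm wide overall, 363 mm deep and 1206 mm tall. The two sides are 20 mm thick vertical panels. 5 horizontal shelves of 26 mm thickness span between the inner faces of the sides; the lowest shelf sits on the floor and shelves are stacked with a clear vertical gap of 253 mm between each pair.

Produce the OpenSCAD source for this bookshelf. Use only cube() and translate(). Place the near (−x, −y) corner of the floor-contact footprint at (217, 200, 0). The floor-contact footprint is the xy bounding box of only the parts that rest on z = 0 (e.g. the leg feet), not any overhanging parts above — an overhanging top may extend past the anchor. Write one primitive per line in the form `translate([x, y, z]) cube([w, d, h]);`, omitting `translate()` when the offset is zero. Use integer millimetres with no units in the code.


translate([217, 200, 0]) cube([20, 363, 1206]);
translate([778, 200, 0]) cube([20, 363, 1206]);
translate([237, 200, 0]) cube([541, 363, 26]);
translate([237, 200, 279]) cube([541, 363, 26]);
translate([237, 200, 558]) cube([541, 363, 26]);
translate([237, 200, 837]) cube([541, 363, 26]);
translate([237, 200, 1116]) cube([541, 363, 26]);


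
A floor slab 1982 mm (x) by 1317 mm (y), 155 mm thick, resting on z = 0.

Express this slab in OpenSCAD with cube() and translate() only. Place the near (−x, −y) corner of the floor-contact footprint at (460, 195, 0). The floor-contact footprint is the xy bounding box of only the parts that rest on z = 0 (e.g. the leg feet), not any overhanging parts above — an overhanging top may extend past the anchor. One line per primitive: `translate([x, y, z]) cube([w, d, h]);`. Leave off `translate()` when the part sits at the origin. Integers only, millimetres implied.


translate([460, 195, 0]) cube([1982, 1317, 155]);


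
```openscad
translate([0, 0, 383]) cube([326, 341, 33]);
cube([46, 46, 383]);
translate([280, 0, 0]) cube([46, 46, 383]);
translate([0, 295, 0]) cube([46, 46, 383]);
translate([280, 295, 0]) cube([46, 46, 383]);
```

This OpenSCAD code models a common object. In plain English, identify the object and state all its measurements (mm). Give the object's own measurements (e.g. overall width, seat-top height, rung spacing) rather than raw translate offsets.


A simple wooden stool: a rectangular seat 326 mm (x) by 341 mm (y), 33 mm thick, top face at z = 416 mm, on four square legs, each 46×46 mm in cross-section. The legs rest on z = 0, each flush with a corner of the seat.


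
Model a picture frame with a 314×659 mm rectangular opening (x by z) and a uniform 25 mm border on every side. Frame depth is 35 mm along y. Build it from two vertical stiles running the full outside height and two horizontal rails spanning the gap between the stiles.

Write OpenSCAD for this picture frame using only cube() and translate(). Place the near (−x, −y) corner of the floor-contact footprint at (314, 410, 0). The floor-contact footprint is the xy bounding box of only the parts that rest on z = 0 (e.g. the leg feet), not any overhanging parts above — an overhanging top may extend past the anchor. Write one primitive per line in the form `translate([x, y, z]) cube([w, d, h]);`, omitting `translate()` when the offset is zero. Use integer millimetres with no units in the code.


translate([314, 410, 0]) cube([25, 35, 709]);
translate([653, 410, 0]) cube([25, 35, 709]);
translate([339, 410, 0]) cube([314, 35, 25]);
translate([339, 410, 684]) cube([314, 35, 25]);


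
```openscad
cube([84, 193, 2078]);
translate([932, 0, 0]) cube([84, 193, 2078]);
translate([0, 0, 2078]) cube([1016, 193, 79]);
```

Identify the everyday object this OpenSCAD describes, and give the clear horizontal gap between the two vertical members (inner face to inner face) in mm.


A door frame. The clear opening width is 848 mm.

Two 2078 mm tall posts with a header on top — a door frame. The left jamb is 84 mm wide at x = 0; the right jamb starts at x = 932. The clear opening is 932 − 84 = 848 mm.


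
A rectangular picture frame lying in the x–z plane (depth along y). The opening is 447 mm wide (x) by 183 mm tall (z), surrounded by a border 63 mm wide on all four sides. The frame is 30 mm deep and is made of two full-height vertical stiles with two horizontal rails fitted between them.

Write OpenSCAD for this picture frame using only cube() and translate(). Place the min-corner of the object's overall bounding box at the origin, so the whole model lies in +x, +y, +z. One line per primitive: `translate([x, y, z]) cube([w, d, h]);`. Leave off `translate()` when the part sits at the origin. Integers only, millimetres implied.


cube([63, 30, 309]);
translate([510, 0, 0]) cube([63, 30, 309]);
translate([63, 0, 0]) cube([447, 30, 63]);
translate([63, 0, 246]) cube([447, 30, 63]);


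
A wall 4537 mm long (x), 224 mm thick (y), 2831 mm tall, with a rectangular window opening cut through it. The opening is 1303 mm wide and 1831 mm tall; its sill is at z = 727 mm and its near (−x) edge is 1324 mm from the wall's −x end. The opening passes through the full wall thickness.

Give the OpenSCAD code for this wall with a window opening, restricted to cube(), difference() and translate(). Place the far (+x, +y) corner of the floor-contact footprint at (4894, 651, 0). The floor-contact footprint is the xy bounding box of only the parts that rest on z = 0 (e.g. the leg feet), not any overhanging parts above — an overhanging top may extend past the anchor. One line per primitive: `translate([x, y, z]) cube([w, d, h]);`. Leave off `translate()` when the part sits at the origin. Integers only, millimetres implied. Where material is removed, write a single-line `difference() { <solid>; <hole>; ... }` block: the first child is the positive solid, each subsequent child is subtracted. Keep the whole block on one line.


difference() { translate([357, 427, 0]) cube([4537, 224, 2831]); translate([1681, 427, 727]) cube([1303, 224, 1831]); }


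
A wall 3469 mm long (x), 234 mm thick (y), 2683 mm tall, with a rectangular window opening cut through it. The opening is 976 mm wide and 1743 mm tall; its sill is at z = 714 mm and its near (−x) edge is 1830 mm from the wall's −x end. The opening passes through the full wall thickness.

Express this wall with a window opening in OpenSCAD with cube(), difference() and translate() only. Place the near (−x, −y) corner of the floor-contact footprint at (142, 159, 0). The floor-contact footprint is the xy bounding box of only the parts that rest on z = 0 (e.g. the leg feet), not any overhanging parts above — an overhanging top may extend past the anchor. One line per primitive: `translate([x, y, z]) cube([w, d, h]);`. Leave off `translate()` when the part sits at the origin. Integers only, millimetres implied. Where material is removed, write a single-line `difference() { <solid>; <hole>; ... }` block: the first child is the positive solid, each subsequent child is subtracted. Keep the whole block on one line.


difference() { translate([142, 159, 0]) cube([3469, 234, 2683]); translate([1972, 159, 714]) cube([976, 234, 1743]); }


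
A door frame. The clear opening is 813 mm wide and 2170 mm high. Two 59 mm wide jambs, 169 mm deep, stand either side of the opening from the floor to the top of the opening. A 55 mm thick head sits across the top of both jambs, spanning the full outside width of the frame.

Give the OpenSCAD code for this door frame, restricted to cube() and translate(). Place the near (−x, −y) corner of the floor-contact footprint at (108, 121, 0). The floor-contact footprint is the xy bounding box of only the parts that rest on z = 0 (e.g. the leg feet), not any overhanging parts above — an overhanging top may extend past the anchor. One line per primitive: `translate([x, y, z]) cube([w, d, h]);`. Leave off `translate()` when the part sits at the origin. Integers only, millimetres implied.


translate([108, 121, 0]) cube([59, 169, 2170]);
translate([980, 121, 0]) cube([59, 169, 2170]);
translate([108, 121, 2170]) cube([931, 169, 55]);


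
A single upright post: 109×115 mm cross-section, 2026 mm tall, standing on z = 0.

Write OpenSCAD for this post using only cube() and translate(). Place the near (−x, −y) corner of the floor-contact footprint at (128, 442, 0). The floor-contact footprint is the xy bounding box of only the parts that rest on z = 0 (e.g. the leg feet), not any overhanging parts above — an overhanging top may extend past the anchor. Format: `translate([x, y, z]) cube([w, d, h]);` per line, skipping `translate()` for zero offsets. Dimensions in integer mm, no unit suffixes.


translate([128, 442, 0]) cube([109, 115, 2026]);


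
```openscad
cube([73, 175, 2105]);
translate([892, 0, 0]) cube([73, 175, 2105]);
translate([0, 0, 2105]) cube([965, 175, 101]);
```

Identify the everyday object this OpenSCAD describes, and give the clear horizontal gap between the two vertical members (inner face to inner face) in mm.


A door frame. The clear opening width is 819 mm.

Two 2105 mm tall posts with a header on top — a door frame. The left jamb is 73 mm wide at x = 0; the right jamb starts at x = 892. The clear opening is 892 − 73 = 819 mm.


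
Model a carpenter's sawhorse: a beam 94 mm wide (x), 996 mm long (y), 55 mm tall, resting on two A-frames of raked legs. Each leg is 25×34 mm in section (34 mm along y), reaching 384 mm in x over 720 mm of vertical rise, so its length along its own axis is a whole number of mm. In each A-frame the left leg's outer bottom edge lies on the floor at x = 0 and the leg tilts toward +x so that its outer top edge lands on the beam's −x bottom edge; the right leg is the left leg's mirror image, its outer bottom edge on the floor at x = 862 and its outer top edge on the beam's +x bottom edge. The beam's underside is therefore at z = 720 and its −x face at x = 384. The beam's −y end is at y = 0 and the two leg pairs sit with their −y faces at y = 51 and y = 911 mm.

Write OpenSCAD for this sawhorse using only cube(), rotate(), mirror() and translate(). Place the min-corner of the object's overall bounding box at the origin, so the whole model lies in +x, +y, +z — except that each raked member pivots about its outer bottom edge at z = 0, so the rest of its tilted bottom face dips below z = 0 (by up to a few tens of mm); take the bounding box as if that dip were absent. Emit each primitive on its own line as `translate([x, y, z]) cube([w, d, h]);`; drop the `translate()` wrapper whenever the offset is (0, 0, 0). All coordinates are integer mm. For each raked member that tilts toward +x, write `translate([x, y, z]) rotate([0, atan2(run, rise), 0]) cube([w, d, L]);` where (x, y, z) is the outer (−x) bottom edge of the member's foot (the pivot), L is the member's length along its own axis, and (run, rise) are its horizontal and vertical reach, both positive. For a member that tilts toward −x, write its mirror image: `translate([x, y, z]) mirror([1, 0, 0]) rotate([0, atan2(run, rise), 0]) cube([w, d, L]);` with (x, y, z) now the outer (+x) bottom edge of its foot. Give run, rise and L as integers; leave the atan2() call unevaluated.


translate([384, 0, 720]) cube([94, 996, 55]);
translate([0, 51, 0]) rotate([0, atan2(384, 720), 0]) cube([25, 34, 816]);
translate([862, 51, 0]) mirror([1, 0, 0]) rotate([0, atan2(384, 720), 0]) cube([25, 34, 816]);
translate([0, 911, 0]) rotate([0, atan2(384, 720), 0]) cube([25, 34, 816]);
translate([862, 911, 0]) mirror([1, 0, 0]) rotate([0, atan2(384, 720), 0]) cube([25, 34, 816]);


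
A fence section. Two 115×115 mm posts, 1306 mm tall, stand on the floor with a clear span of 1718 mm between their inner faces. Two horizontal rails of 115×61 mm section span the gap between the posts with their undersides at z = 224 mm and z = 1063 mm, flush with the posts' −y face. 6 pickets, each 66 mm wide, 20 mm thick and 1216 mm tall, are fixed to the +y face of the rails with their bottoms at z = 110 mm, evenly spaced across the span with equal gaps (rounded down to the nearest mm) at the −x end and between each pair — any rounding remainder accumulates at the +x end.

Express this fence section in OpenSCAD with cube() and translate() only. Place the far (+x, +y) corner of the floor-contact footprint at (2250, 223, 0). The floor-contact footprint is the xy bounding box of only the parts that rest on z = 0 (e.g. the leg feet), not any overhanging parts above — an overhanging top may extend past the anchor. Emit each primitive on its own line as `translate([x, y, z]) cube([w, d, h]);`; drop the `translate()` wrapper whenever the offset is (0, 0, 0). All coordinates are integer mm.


translate([302, 108, 0]) cube([115, 115, 1306]);
translate([2135, 108, 0]) cube([115, 115, 1306]);
translate([417, 108, 224]) cube([1718, 115, 61]);
translate([417, 108, 1063]) cube([1718, 115, 61]);
translate([605, 223, 110]) cube([66, 20, 1216]);
translate([859, 223, 110]) cube([66, 20, 1216]);
translate([1113, 223, 110]) cube([66, 20, 1216]);
translate([1367, 223, 110]) cube([66, 20, 1216]);
translate([1621, 223, 110]) cube([66, 20, 1216]);
translate([1875, 223, 110]) cube([66, 20, 1216]);


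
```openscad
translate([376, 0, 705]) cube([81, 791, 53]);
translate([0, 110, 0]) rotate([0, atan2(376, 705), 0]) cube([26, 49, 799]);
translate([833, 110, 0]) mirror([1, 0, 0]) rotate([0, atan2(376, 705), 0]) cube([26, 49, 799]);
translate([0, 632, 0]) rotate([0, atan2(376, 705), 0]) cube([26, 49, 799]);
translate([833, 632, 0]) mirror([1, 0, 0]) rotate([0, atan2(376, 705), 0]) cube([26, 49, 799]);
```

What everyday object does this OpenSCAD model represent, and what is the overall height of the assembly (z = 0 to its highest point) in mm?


A sawhorse. The overall height is 758 mm.

A beam across two mirrored pairs of raked legs — a sawhorse. The beam's underside is at z = 705 (matching the legs' vertical rise in atan2(376, 705)) and the beam is 53 mm tall, so its top is at 705 + 53 = 758 mm. The raked legs top out at the beam's underside, so that is the highest point.


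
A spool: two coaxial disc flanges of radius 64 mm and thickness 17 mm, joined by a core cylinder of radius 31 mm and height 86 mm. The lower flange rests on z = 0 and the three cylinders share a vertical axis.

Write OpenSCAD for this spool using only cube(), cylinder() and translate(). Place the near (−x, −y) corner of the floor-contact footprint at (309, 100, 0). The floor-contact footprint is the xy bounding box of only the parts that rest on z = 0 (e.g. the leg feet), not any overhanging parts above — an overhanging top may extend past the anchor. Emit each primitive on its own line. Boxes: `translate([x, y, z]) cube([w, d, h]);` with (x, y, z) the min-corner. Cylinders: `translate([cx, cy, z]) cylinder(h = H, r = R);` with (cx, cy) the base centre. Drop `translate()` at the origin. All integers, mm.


translate([373, 164, 0]) cylinder(h = 17, r = 64);
translate([373, 164, 17]) cylinder(h = 86, r = 31);
translate([373, 164, 103]) cylinder(h = 17, r = 64);


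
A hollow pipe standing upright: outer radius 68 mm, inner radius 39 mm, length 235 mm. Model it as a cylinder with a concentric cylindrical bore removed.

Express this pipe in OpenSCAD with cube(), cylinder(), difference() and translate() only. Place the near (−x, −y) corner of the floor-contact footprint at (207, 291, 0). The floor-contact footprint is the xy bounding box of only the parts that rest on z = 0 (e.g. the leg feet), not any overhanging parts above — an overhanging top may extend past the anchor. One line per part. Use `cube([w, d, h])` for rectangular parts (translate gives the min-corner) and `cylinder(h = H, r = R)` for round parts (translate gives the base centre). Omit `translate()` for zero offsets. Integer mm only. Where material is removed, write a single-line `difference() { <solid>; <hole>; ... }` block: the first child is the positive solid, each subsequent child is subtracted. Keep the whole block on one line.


difference() { translate([275, 359, 0]) cylinder(h = 235, r = 68); translate([275, 359, 0]) cylinder(h = 235, r = 39); }


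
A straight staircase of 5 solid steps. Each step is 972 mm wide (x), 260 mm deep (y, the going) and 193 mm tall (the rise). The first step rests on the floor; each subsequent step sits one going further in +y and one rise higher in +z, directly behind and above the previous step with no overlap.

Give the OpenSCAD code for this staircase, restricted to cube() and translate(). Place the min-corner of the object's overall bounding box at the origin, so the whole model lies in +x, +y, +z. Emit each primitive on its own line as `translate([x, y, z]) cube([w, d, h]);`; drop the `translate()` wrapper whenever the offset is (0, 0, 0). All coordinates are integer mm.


cube([972, 260, 193]);
translate([0, 260, 193]) cube([972, 260, 193]);
translate([0, 520, 386]) cube([972, 260, 193]);
translate([0, 780, 579]) cube([972, 260, 193]);
translate([0, 1040, 772]) cube([972, 260, 193]);


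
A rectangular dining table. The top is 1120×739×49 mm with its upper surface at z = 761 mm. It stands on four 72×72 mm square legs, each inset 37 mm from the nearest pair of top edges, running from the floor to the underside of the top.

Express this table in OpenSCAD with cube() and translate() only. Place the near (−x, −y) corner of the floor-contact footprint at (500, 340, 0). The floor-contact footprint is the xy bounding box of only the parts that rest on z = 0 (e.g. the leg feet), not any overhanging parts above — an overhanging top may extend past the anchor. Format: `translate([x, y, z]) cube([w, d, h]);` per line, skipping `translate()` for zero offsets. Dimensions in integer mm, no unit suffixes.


translate([463, 303, 712]) cube([1120, 739, 49]);
translate([500, 340, 0]) cube([72, 72, 712]);
translate([1474, 340, 0]) cube([72, 72, 712]);
translate([500, 933, 0]) cube([72, 72, 712]);
translate([1474, 933, 0]) cube([72, 72, 712]);


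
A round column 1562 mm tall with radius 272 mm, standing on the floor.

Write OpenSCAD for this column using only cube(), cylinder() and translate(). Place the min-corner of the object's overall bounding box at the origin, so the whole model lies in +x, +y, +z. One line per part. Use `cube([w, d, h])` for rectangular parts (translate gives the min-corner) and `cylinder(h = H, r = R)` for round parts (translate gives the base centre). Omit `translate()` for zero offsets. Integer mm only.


translate([272, 272, 0]) cylinder(h = 1562, r = 272);


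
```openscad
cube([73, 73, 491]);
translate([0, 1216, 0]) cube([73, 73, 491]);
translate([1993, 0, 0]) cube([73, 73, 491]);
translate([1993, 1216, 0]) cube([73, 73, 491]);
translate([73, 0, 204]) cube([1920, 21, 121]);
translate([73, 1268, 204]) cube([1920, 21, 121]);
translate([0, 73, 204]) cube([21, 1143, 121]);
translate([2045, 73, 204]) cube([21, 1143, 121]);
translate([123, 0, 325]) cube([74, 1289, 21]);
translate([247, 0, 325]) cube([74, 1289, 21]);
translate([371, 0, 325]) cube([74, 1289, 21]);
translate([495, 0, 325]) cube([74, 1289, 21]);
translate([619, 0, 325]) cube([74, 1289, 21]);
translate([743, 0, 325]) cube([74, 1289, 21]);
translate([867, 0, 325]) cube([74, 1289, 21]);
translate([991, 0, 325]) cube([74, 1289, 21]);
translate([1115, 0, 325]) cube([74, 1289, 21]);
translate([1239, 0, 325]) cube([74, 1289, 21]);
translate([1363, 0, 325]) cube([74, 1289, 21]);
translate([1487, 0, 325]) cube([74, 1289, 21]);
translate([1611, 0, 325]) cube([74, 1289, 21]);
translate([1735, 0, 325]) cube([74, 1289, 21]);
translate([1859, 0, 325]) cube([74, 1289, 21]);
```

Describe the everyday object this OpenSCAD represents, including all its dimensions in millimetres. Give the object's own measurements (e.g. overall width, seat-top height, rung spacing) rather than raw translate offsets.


A bed frame 2066 mm long (x) by 1289 mm wide (y). Four 73×73 mm corner posts, 491 mm tall, at the corners of the footprint. Four rails of 21 mm thickness and 121 mm height run between adjacent posts with their undersides at z = 204 mm, their outer faces flush with the outside of the frame (the two x-running rails run between the posts' inner faces; the two y-running rails run between the posts' inner faces). 15 slats, each 74 mm wide (x) and 21 mm thick, lie across the top of the two x-running rails, running the full 1289 mm width of the frame in y; along x they sit between the end posts with a 50 mm gap after the −x posts and between neighbouring slats, leaving 60 mm before the +x posts.


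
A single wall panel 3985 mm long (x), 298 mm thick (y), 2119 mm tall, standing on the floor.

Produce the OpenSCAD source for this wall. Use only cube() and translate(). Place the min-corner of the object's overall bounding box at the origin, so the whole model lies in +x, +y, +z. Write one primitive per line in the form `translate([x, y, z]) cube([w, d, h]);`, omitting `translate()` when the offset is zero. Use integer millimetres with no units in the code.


cube([3985, 298, 2119]);


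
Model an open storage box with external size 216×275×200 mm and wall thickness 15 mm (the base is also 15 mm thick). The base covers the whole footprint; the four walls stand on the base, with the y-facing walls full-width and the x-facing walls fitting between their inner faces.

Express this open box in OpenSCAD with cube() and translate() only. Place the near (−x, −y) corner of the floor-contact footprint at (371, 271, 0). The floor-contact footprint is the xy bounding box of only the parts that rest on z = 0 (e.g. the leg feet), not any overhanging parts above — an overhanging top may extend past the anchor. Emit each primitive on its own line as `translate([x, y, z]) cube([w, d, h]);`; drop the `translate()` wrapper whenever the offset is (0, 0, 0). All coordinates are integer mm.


translate([371, 271, 0]) cube([216, 275, 15]);
translate([371, 271, 15]) cube([216, 15, 185]);
translate([371, 531, 15]) cube([216, 15, 185]);
translate([371, 286, 15]) cube([15, 245, 185]);
translate([572, 286, 15]) cube([15, 245, 185]);


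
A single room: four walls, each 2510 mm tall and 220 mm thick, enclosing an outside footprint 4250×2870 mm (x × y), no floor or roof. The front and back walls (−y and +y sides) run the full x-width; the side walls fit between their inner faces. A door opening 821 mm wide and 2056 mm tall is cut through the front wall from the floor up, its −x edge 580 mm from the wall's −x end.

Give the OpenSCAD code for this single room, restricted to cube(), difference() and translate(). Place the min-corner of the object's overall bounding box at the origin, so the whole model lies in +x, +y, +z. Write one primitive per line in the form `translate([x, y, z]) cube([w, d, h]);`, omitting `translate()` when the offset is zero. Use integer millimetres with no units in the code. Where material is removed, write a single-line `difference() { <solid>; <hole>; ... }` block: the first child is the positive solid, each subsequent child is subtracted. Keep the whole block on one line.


difference() { cube([4250, 220, 2510]); translate([580, 0, 0]) cube([821, 220, 2056]); }
translate([0, 2650, 0]) cube([4250, 220, 2510]);
translate([0, 220, 0]) cube([220, 2430, 2510]);
translate([4030, 220, 0]) cube([220, 2430, 2510]);


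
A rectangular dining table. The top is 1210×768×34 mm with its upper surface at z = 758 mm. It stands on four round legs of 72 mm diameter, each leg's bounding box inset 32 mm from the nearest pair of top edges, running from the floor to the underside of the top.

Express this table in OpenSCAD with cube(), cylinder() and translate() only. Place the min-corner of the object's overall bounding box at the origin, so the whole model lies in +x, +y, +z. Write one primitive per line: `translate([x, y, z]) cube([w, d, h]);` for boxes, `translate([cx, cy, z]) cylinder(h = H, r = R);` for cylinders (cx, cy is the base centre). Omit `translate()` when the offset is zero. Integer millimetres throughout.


translate([0, 0, 724]) cube([1210, 768, 34]);
translate([68, 68, 0]) cylinder(h = 724, r = 36);
translate([1142, 68, 0]) cylinder(h = 724, r = 36);
translate([68, 700, 0]) cylinder(h = 724, r = 36);
translate([1142, 700, 0]) cylinder(h = 724, r = 36);


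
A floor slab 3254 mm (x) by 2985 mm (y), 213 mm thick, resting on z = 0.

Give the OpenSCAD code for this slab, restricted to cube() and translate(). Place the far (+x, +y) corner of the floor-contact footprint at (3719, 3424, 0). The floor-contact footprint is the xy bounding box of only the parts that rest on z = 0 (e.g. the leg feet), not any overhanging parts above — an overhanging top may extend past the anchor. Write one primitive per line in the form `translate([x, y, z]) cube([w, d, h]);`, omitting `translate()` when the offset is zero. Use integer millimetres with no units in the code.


translate([465, 439, 0]) cube([3254, 2985, 213]);


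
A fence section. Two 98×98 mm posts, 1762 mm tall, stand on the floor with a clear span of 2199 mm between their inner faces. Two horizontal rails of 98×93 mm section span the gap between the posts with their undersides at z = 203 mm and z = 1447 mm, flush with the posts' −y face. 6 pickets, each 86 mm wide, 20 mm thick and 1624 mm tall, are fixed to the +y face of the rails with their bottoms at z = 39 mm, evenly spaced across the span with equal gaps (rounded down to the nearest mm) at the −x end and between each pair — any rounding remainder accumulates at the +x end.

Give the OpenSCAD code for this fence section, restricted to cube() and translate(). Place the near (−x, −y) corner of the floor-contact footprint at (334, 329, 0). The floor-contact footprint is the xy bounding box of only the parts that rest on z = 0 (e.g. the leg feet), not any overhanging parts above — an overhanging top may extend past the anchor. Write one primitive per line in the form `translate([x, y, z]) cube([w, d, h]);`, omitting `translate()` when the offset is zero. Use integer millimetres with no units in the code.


translate([334, 329, 0]) cube([98, 98, 1762]);
translate([2631, 329, 0]) cube([98, 98, 1762]);
translate([432, 329, 203]) cube([2199, 98, 93]);
translate([432, 329, 1447]) cube([2199, 98, 93]);
translate([672, 427, 39]) cube([86, 20, 1624]);
translate([998, 427, 39]) cube([86, 20, 1624]);
translate([1324, 427, 39]) cube([86, 20, 1624]);
translate([1650, 427, 39]) cube([86, 20, 1624]);
translate([1976, 427, 39]) cube([86, 20, 1624]);
translate([2302, 427, 39]) cube([86, 20, 1624]);


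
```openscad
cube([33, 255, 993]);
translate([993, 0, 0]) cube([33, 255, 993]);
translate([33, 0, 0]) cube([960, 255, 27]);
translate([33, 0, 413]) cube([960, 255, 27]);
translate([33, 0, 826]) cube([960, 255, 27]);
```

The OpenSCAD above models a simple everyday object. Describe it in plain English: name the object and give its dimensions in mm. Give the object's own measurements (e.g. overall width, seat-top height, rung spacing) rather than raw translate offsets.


An open bookshelf. Two side panels, each 33 mm thick, 255 mm deep and 993 mm tall, stand 1026 mm apart (outside-to-outside). Between them sit 3 shelves, each 27 mm thick and 255 mm deep, spanning the full gap between the sides. The bottom shelf rests on the floor (its underside at z = 0) and the clear gap between one shelf's top and the next shelf's underside is 386 mm.


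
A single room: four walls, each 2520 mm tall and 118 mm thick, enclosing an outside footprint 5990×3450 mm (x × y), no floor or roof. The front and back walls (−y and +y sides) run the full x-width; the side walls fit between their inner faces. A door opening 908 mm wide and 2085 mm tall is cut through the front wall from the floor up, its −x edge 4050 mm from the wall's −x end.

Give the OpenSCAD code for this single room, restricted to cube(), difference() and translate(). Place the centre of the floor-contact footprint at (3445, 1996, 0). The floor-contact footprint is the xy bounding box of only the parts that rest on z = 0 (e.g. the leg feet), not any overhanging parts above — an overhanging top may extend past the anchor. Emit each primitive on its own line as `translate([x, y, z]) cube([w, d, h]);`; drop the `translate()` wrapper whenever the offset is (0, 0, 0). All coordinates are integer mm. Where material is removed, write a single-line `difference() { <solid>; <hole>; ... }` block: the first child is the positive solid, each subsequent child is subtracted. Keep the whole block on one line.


difference() { translate([450, 271, 0]) cube([5990, 118, 2520]); translate([4500, 271, 0]) cube([908, 118, 2085]); }
translate([450, 3603, 0]) cube([5990, 118, 2520]);
translate([450, 389, 0]) cube([118, 3214, 2520]);
translate([6322, 389, 0]) cube([118, 3214, 2520]);


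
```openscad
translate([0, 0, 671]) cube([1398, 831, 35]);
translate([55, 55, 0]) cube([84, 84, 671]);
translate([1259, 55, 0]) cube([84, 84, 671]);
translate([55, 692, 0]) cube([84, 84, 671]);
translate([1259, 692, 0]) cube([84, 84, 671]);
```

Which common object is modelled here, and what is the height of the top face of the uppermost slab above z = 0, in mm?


A table. The table height is 706 mm.

A 1398×831×35 slab sits at z = 671 on four 84 mm square posts — a table. The top surface is at 671 + 35 = 706 mm.


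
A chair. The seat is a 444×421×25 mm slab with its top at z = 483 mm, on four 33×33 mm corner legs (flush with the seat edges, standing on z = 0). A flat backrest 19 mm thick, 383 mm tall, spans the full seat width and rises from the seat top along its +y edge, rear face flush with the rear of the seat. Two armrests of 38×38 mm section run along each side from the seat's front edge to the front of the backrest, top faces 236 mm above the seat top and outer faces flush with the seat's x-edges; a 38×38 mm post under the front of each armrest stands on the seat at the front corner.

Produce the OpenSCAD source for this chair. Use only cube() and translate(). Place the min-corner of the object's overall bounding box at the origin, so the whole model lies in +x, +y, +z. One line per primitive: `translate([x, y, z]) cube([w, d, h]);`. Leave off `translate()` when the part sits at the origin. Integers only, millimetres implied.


// leg_h = 483 - 25 = 458
// arm post h = 236 - 38 = 198
translate([0, 0, 458]) cube([444, 421, 25]);
cube([33, 33, 458]);
translate([411, 0, 0]) cube([33, 33, 458]);
translate([0, 388, 0]) cube([33, 33, 458]);
translate([411, 388, 0]) cube([33, 33, 458]);
translate([0, 402, 483]) cube([444, 19, 383]);
translate([0, 0, 681]) cube([38, 402, 38]);
translate([406, 0, 681]) cube([38, 402, 38]);
translate([0, 0, 483]) cube([38, 38, 198]);
translate([406, 0, 483]) cube([38, 38, 198]);


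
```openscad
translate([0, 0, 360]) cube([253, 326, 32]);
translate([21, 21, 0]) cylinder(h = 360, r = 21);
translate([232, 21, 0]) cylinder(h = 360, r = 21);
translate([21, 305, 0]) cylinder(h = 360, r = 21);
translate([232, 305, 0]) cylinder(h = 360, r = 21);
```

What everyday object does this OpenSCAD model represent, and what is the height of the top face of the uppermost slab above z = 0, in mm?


A stool. The seat height is 392 mm.

A 253×326×32 slab at z = 360 on four corner cylinders — a stool. The seat top is 360 + 32 = 392 mm.


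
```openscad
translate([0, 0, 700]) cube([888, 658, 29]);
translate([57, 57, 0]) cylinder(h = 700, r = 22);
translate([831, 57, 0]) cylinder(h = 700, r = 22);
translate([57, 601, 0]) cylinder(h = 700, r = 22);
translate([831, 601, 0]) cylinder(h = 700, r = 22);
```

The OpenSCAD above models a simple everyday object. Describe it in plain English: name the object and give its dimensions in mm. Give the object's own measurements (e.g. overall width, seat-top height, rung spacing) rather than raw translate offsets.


A rectangular dining table. The top is 888×658×29 mm with its upper surface at z = 729 mm. It stands on four round legs of 44 mm diameter, each leg's bounding box inset 35 mm from the nearest pair of top edges, running from the floor to the underside of the top.


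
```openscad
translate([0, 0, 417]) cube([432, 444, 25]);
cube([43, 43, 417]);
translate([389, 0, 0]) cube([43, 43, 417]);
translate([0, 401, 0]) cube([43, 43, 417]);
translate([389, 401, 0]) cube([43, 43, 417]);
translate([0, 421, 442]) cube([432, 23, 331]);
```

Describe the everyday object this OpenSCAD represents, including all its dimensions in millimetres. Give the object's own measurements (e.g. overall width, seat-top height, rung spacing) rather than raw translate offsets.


A chair. The seat is a 432×444×25 mm slab with its top at z = 442 mm, on four 43×43 mm corner legs (flush with the seat edges, standing on z = 0). A flat backrest 23 mm thick, 331 mm tall, spans the full seat width and rises from the seat top along its +y edge, rear face flush with the rear of the seat.


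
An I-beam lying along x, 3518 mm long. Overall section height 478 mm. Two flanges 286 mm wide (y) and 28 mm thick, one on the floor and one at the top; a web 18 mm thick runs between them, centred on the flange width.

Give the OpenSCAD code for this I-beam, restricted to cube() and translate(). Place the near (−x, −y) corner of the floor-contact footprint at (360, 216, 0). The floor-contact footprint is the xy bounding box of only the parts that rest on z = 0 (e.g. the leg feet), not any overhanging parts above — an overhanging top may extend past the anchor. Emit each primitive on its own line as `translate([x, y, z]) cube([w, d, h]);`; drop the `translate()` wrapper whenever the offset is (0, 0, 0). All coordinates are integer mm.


translate([360, 216, 0]) cube([3518, 286, 28]);
translate([360, 350, 28]) cube([3518, 18, 422]);
translate([360, 216, 450]) cube([3518, 286, 28]);


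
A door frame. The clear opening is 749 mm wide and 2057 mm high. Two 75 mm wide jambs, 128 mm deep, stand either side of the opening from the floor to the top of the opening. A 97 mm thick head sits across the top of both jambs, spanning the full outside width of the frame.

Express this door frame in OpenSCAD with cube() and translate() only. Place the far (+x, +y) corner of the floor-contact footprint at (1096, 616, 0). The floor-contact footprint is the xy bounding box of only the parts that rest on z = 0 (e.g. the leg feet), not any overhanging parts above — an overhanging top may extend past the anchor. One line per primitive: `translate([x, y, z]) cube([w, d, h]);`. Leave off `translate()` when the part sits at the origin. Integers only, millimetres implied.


translate([197, 488, 0]) cube([75, 128, 2057]);
translate([1021, 488, 0]) cube([75, 128, 2057]);
translate([197, 488, 2057]) cube([899, 128, 97]);


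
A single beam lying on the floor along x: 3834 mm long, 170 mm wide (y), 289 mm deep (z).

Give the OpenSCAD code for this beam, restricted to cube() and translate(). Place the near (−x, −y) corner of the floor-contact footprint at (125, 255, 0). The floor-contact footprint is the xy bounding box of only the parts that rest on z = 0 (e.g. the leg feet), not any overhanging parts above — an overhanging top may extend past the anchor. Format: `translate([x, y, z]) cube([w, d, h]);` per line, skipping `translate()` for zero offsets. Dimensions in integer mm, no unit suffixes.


translate([125, 255, 0]) cube([3834, 170, 289]);
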